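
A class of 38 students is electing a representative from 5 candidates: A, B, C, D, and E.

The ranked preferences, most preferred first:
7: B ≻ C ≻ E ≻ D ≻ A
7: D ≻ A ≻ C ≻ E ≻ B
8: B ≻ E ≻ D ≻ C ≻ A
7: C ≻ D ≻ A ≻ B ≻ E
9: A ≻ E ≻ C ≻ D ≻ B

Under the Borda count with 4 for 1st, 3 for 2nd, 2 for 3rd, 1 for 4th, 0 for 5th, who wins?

A: 7×0 + 7×3 + 8×0 + 7×2 + 9×4 = 71
B: 7×4 + 7×0 + 8×4 + 7×1 + 9×0 = 67
C: 7×3 + 7×2 + 8×1 + 7×4 + 9×2 = 89
D: 7×1 + 7×4 + 8×2 + 7×3 + 9×1 = 81
E: 7×2 + 7×1 + 8×3 + 7×0 + 9×3 = 72

C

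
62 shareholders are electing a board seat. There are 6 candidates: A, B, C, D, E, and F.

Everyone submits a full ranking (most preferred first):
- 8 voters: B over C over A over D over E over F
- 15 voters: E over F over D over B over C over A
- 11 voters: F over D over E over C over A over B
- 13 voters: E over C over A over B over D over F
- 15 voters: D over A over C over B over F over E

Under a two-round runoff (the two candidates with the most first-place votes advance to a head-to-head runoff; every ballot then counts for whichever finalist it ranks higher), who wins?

D

Round 1 first-place votes: A 0, B 8, C 0, D 15, E 28, F 11. E and D advance.
Runoff: E is ranked above D on 28 ballots, D above E on 34.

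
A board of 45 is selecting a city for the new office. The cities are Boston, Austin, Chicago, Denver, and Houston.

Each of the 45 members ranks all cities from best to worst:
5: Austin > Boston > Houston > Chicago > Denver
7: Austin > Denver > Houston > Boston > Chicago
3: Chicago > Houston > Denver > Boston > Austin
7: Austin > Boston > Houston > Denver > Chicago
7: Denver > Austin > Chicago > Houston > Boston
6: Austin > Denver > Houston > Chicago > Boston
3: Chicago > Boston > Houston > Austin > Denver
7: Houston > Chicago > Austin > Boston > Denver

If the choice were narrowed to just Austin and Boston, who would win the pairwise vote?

Austin

Austin is ranked above Boston on 39 ballots; Boston above Austin on 6.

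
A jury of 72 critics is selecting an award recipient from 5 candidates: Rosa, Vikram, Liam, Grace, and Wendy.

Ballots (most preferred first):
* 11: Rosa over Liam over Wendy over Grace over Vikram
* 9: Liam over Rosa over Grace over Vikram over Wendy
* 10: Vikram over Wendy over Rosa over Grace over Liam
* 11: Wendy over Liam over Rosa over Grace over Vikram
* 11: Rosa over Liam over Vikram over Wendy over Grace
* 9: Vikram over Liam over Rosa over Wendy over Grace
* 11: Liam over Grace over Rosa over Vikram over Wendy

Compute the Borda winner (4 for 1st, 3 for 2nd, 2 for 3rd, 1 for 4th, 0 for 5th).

Rosa: 11×4 + 9×3 + 10×2 + 11×2 + 11×4 + 9×2 + 11×2 = 197
Vikram: 11×0 + 9×1 + 10×4 + 11×0 + 11×2 + 9×4 + 11×1 = 118
Liam: 11×3 + 9×4 + 10×0 + 11×3 + 11×3 + 9×3 + 11×4 = 206
Grace: 11×1 + 9×2 + 10×1 + 11×1 + 11×0 + 9×0 + 11×3 = 83
Wendy: 11×2 + 9×0 + 10×3 + 11×4 + 11×1 + 9×1 + 11×0 = 116

Liam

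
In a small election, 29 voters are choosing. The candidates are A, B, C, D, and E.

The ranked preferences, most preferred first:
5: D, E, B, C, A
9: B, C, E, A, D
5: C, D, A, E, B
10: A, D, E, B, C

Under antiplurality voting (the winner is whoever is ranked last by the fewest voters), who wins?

E

Last-place votes: A 5, B 5, C 10, D 9, E 0.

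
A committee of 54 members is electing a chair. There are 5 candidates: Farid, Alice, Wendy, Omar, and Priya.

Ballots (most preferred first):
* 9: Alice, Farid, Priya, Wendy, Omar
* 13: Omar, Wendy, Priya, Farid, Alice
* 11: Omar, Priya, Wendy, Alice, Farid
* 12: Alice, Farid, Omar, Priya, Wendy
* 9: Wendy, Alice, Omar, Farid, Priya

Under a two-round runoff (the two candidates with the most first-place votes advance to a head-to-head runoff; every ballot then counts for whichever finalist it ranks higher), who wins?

Round 1 first-place votes: Farid 0, Alice 21, Wendy 9, Omar 24, Priya 0. Omar and Alice advance.
Runoff: Omar is ranked above Alice on 24 ballots, Alice above Omar on 30.

Alice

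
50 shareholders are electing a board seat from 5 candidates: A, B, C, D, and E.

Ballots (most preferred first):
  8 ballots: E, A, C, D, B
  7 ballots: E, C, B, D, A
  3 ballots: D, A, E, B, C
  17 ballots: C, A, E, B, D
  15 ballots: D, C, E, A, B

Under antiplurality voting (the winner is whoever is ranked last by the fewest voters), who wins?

E

Last-place votes: A 7, B 23, C 3, D 17, E 0.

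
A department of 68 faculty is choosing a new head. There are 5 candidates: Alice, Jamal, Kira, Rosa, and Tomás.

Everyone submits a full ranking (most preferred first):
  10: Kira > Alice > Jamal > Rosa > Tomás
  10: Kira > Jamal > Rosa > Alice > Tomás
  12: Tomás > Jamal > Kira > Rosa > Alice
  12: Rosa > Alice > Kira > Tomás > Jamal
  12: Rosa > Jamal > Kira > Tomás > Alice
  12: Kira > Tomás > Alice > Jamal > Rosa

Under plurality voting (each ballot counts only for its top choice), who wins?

Kira

First-place votes: Alice 0, Jamal 0, Kira 32, Rosa 24, Tomás 12.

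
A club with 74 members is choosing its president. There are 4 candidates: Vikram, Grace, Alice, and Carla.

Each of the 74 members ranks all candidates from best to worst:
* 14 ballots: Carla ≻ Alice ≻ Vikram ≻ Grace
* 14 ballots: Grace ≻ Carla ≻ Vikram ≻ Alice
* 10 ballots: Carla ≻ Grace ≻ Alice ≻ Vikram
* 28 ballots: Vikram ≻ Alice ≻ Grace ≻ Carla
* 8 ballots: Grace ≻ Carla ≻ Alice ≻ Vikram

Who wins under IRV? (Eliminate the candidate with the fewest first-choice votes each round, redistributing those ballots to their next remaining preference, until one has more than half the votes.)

Round 1: Vikram 28, Grace 22, Alice 0, Carla 24. Alice eliminated.
Round 2: Vikram 28, Grace 22, Carla 24. Grace eliminated.
Round 3: Vikram 28, Carla 46. Carla has a majority (≥38).

Carla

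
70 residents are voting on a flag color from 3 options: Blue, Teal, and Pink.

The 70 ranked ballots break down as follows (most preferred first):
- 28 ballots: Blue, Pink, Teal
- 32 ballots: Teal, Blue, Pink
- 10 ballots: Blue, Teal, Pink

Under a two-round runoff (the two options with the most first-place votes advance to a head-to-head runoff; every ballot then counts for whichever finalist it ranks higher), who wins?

Blue

Round 1 first-place votes: Blue 38, Teal 32, Pink 0. Blue and Teal advance.
Runoff: Blue is ranked above Teal on 38 ballots, Teal above Blue on 32.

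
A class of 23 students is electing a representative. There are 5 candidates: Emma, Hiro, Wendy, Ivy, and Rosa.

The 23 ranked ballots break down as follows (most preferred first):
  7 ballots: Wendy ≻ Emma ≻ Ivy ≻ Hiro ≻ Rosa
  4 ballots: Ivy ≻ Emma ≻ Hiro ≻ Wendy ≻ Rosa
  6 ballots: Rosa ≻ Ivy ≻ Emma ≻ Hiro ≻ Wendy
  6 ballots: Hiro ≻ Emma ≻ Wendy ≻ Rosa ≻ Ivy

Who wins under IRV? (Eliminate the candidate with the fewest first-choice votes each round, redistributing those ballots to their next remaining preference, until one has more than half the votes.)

Round 1: Emma 0, Hiro 6, Wendy 7, Ivy 4, Rosa 6. Emma eliminated.
Round 2: Hiro 6, Wendy 7, Ivy 4, Rosa 6. Ivy eliminated.
Round 3: Hiro 10, Wendy 7, Rosa 6. Rosa eliminated.
Round 4: Hiro 16, Wendy 7. Hiro has a majority (≥12).

Hiro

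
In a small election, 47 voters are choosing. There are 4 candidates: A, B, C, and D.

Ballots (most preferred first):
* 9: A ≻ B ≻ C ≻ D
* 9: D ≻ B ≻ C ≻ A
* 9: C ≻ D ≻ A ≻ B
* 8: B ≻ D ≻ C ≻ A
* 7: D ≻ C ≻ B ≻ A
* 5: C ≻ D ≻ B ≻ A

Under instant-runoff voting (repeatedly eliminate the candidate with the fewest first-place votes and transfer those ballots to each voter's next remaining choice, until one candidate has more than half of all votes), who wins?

Round 1: A 9, B 8, C 14, D 16. B eliminated.
Round 2: A 9, C 14, D 24. D has a majority (≥24).

D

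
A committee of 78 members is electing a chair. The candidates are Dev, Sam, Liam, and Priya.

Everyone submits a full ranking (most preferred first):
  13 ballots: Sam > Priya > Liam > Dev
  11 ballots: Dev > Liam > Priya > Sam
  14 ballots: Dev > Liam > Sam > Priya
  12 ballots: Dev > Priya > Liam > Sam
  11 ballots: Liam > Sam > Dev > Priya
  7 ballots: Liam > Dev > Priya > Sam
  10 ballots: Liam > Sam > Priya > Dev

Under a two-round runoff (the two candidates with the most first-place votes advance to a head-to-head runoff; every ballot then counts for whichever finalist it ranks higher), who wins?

Round 1 first-place votes: Dev 37, Sam 13, Liam 28, Priya 0. Dev and Liam advance.
Runoff: Dev is ranked above Liam on 37 ballots, Liam above Dev on 41.

Liam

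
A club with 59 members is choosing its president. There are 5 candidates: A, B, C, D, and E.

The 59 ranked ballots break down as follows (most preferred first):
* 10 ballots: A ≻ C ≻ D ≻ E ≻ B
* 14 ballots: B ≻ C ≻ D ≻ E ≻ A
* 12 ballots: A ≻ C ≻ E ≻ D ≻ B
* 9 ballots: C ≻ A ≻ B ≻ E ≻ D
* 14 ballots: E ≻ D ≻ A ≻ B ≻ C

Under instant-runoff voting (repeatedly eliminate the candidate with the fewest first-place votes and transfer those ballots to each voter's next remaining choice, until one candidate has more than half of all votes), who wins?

A

Round 1: A 22, B 14, C 9, D 0, E 14. D eliminated.
Round 2: A 22, B 14, C 9, E 14. C eliminated.
Round 3: A 31, B 14, E 14. A has a majority (≥30).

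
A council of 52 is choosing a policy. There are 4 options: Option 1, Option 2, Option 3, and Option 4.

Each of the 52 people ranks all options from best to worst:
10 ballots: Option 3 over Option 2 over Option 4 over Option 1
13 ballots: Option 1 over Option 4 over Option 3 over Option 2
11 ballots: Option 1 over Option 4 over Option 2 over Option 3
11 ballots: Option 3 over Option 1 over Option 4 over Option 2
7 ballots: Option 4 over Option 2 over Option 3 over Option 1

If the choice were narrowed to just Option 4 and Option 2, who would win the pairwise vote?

Option 4

Option 4 is ranked above Option 2 on 42 ballots; Option 2 above Option 4 on 10.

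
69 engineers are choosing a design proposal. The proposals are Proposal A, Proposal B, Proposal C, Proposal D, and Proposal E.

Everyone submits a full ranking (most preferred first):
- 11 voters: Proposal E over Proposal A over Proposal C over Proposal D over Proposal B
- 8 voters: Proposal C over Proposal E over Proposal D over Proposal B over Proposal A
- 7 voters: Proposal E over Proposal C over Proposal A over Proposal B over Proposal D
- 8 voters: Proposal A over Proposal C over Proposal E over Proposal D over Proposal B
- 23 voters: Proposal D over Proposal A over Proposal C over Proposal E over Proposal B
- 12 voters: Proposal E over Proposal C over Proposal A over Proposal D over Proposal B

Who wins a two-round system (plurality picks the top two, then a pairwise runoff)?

Proposal E

Round 1 first-place votes: Proposal A 8, Proposal B 0, Proposal C 8, Proposal D 23, Proposal E 30. Proposal E and Proposal D advance.
Runoff: Proposal E is ranked above Proposal D on 46 ballots, Proposal D above Proposal E on 23.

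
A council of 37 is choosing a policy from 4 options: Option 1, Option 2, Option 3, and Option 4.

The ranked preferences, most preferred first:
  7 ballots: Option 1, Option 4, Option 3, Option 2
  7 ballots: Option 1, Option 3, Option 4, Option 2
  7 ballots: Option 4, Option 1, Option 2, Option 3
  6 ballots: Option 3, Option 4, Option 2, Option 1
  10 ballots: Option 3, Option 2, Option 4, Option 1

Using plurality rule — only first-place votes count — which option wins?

First-place votes: Option 1 14, Option 2 0, Option 3 16, Option 4 7.

Option 3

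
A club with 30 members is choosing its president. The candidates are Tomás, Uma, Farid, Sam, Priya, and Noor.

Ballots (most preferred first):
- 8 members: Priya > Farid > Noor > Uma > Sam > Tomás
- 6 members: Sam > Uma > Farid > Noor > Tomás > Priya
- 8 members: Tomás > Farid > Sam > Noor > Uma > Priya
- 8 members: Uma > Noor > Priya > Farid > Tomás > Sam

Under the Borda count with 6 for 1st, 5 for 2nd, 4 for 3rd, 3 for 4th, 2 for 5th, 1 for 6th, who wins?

Farid

Tomás: 8×1 + 6×2 + 8×6 + 8×2 = 84
Uma: 8×3 + 6×5 + 8×2 + 8×6 = 118
Farid: 8×5 + 6×4 + 8×5 + 8×3 = 128
Sam: 8×2 + 6×6 + 8×4 + 8×1 = 92
Priya: 8×6 + 6×1 + 8×1 + 8×4 = 94
Noor: 8×4 + 6×3 + 8×3 + 8×5 = 114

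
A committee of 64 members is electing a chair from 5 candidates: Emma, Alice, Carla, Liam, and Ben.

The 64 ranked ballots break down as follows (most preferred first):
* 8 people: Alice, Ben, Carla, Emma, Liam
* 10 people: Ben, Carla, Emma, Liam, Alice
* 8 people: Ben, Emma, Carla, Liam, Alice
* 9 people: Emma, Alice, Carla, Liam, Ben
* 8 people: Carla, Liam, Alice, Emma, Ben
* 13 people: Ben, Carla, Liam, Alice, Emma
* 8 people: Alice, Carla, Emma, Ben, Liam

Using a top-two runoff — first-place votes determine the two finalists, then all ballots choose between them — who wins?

Round 1 first-place votes: Emma 9, Alice 16, Carla 8, Liam 0, Ben 31. Ben and Alice advance.
Runoff: Ben is ranked above Alice on 31 ballots, Alice above Ben on 33.

Alice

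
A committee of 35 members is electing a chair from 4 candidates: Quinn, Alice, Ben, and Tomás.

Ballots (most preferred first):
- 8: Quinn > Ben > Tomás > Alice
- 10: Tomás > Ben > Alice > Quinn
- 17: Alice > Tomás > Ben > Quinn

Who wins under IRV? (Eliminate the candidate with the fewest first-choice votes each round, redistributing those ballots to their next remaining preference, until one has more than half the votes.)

Tomás

Round 1: Quinn 8, Alice 17, Ben 0, Tomás 10. Ben eliminated.
Round 2: Quinn 8, Alice 17, Tomás 10. Quinn eliminated.
Round 3: Alice 17, Tomás 18. Tomás has a majority (≥18).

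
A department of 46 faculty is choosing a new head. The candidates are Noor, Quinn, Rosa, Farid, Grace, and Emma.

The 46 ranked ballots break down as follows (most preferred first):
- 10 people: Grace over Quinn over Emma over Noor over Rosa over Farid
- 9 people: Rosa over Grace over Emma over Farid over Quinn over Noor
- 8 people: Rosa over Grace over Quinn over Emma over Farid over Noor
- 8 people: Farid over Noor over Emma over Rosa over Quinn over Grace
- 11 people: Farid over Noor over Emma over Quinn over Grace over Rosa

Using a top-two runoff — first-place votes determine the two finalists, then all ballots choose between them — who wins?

Rosa

Round 1 first-place votes: Noor 0, Quinn 0, Rosa 17, Farid 19, Grace 10, Emma 0. Farid and Rosa advance.
Runoff: Farid is ranked above Rosa on 19 ballots, Rosa above Farid on 27.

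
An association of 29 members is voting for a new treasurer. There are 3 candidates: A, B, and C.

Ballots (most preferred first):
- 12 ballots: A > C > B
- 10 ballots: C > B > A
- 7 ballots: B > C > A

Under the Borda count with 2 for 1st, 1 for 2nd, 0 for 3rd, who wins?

C

A: 12×2 + 10×0 + 7×0 = 24
B: 12×0 + 10×1 + 7×2 = 24
C: 12×1 + 10×2 + 7×1 = 39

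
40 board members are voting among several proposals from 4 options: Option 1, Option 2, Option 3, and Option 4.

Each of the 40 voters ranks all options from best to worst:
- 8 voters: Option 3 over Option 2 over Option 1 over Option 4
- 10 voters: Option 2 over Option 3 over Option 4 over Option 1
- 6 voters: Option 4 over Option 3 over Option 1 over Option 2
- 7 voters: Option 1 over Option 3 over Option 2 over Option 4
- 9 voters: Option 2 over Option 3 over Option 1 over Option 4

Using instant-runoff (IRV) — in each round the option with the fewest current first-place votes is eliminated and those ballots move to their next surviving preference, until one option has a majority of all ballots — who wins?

Option 3

Round 1: Option 1 7, Option 2 19, Option 3 8, Option 4 6. Option 4 eliminated.
Round 2: Option 1 7, Option 2 19, Option 3 14. Option 1 eliminated.
Round 3: Option 2 19, Option 3 21. Option 3 has a majority (≥21).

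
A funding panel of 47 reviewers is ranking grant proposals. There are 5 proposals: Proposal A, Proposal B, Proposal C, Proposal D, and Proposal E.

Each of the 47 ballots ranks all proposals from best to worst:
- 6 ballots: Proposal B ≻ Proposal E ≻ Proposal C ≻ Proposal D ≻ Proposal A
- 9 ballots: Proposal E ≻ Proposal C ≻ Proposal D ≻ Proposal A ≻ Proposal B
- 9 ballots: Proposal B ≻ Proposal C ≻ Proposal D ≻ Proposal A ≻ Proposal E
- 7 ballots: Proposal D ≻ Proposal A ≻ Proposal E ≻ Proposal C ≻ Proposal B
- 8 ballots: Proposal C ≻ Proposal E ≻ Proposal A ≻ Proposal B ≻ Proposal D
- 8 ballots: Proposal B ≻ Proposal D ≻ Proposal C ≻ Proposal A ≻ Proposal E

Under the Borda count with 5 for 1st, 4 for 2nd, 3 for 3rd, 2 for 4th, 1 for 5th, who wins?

Proposal A: 6×1 + 9×2 + 9×2 + 7×4 + 8×3 + 8×2 = 110
Proposal B: 6×5 + 9×1 + 9×5 + 7×1 + 8×2 + 8×5 = 147
Proposal C: 6×3 + 9×4 + 9×4 + 7×2 + 8×5 + 8×3 = 168
Proposal D: 6×2 + 9×3 + 9×3 + 7×5 + 8×1 + 8×4 = 141
Proposal E: 6×4 + 9×5 + 9×1 + 7×3 + 8×4 + 8×1 = 139

Proposal C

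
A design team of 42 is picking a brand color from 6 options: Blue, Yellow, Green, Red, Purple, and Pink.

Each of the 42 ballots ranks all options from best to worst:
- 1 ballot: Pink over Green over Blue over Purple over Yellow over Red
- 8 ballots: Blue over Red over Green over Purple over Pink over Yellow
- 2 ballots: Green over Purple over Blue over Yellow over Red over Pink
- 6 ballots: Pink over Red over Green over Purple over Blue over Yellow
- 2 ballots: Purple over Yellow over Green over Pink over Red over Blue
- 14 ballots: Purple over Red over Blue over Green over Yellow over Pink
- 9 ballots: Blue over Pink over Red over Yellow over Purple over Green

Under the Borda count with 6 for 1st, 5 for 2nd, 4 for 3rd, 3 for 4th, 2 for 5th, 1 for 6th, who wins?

Red

Blue: 1×4 + 8×6 + 2×4 + 6×2 + 2×1 + 14×4 + 9×6 = 184
Yellow: 1×2 + 8×1 + 2×3 + 6×1 + 2×5 + 14×2 + 9×3 = 87
Green: 1×5 + 8×4 + 2×6 + 6×4 + 2×4 + 14×3 + 9×1 = 132
Red: 1×1 + 8×5 + 2×2 + 6×5 + 2×2 + 14×5 + 9×4 = 185
Purple: 1×3 + 8×3 + 2×5 + 6×3 + 2×6 + 14×6 + 9×2 = 169
Pink: 1×6 + 8×2 + 2×1 + 6×6 + 2×3 + 14×1 + 9×5 = 125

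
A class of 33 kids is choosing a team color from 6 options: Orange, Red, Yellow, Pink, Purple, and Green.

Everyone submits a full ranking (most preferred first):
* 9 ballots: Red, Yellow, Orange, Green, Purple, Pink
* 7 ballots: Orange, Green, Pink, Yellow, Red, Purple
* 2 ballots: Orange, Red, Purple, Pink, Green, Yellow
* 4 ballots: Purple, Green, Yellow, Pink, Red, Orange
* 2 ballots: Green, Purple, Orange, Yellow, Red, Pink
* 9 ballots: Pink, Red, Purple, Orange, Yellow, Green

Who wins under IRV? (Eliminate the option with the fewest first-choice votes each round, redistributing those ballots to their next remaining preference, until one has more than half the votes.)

Round 1: Orange 9, Red 9, Yellow 0, Pink 9, Purple 4, Green 2. Yellow eliminated.
Round 2: Orange 9, Red 9, Pink 9, Purple 4, Green 2. Green eliminated.
Round 3: Orange 9, Red 9, Pink 9, Purple 6. Purple eliminated.
Round 4: Orange 11, Red 9, Pink 13. Red eliminated.
Round 5: Orange 20, Pink 13. Orange has a majority (≥17).

Orange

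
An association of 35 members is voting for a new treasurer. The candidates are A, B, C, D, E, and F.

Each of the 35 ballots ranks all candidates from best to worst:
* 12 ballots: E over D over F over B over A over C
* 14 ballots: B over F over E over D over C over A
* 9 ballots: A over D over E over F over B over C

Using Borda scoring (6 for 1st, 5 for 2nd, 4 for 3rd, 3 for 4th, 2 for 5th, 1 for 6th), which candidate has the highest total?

A: 12×2 + 14×1 + 9×6 = 92
B: 12×3 + 14×6 + 9×2 = 138
C: 12×1 + 14×2 + 9×1 = 49
D: 12×5 + 14×3 + 9×5 = 147
E: 12×6 + 14×4 + 9×4 = 164
F: 12×4 + 14×5 + 9×3 = 145

E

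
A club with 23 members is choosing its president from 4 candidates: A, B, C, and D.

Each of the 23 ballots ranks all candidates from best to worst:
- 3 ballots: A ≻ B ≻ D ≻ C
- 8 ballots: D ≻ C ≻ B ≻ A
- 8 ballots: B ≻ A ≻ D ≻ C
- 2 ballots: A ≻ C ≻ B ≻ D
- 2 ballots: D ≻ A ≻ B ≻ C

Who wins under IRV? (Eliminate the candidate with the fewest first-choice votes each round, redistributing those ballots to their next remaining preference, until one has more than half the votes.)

B

Round 1: A 5, B 8, C 0, D 10. C eliminated.
Round 2: A 5, B 8, D 10. A eliminated.
Round 3: B 13, D 10. B has a majority (≥12).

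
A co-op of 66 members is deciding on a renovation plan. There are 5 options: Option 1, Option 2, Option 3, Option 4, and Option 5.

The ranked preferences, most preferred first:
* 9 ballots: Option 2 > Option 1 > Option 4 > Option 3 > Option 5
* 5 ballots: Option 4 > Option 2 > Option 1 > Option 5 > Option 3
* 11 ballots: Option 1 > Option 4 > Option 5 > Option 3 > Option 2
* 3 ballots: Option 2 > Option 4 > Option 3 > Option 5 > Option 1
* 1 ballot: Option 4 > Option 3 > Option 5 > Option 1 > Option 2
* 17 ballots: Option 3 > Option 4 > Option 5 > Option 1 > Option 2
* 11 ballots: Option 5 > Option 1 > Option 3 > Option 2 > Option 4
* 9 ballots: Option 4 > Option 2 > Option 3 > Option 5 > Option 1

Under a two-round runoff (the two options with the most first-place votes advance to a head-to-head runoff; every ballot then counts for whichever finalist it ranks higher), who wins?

Option 4

Round 1 first-place votes: Option 1 11, Option 2 12, Option 3 17, Option 4 15, Option 5 11. Option 3 and Option 4 advance.
Runoff: Option 3 is ranked above Option 4 on 28 ballots, Option 4 above Option 3 on 38.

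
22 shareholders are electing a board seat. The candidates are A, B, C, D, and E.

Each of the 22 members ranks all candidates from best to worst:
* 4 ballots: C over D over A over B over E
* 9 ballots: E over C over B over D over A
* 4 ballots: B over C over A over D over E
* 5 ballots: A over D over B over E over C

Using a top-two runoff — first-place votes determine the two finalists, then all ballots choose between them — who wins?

Round 1 first-place votes: A 5, B 4, C 4, D 0, E 9. E and A advance.
Runoff: E is ranked above A on 9 ballots, A above E on 13.

A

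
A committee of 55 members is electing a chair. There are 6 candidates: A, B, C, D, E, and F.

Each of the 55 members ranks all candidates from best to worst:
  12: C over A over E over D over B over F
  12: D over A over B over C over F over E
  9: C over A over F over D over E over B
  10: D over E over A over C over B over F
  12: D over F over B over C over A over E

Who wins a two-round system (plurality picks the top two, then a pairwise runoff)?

D

Round 1 first-place votes: A 0, B 0, C 21, D 34, E 0, F 0. D and C advance.
Runoff: D is ranked above C on 34 ballots, C above D on 21.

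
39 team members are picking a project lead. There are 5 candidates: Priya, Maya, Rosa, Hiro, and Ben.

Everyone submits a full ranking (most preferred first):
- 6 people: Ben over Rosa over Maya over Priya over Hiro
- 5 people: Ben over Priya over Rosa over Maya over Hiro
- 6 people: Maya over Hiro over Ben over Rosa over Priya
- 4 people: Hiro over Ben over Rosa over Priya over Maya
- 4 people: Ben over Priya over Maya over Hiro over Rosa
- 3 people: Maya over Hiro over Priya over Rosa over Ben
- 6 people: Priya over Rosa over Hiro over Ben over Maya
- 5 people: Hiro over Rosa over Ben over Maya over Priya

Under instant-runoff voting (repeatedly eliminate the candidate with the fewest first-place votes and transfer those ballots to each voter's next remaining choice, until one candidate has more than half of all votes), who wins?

Hiro

Round 1: Priya 6, Maya 9, Rosa 0, Hiro 9, Ben 15. Rosa eliminated.
Round 2: Priya 6, Maya 9, Hiro 9, Ben 15. Priya eliminated.
Round 3: Maya 9, Hiro 15, Ben 15. Maya eliminated.
Round 4: Hiro 24, Ben 15. Hiro has a majority (≥20).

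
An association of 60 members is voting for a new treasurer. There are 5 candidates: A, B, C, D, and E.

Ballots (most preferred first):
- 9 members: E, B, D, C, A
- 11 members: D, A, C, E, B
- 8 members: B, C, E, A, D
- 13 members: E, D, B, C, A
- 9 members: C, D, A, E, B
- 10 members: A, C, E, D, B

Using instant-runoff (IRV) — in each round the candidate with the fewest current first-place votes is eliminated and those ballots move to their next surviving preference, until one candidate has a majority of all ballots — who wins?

C

Round 1: A 10, B 8, C 9, D 11, E 22. B eliminated.
Round 2: A 10, C 17, D 11, E 22. A eliminated.
Round 3: C 27, D 11, E 22. D eliminated.
Round 4: C 38, E 22. C has a majority (≥31).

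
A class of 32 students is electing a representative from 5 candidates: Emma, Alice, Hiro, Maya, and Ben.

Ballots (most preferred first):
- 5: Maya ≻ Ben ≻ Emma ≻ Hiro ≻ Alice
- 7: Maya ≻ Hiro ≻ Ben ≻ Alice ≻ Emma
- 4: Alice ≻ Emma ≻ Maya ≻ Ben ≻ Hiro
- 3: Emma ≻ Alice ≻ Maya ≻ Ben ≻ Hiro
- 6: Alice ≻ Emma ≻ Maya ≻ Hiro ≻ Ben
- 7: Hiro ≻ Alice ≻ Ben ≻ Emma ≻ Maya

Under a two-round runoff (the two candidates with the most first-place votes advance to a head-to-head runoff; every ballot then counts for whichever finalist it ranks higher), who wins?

Round 1 first-place votes: Emma 3, Alice 10, Hiro 7, Maya 12, Ben 0. Maya and Alice advance.
Runoff: Maya is ranked above Alice on 12 ballots, Alice above Maya on 20.

Alice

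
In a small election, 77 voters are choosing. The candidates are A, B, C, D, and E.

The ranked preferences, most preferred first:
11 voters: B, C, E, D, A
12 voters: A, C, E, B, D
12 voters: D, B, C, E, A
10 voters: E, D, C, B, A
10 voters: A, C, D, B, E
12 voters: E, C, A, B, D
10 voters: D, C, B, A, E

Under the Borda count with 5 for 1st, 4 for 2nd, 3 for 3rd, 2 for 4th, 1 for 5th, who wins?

A: 11×1 + 12×5 + 12×1 + 10×1 + 10×5 + 12×3 + 10×2 = 199
B: 11×5 + 12×2 + 12×4 + 10×2 + 10×2 + 12×2 + 10×3 = 221
C: 11×4 + 12×4 + 12×3 + 10×3 + 10×4 + 12×4 + 10×4 = 286
D: 11×2 + 12×1 + 12×5 + 10×4 + 10×3 + 12×1 + 10×5 = 226
E: 11×3 + 12×3 + 12×2 + 10×5 + 10×1 + 12×5 + 10×1 = 223

C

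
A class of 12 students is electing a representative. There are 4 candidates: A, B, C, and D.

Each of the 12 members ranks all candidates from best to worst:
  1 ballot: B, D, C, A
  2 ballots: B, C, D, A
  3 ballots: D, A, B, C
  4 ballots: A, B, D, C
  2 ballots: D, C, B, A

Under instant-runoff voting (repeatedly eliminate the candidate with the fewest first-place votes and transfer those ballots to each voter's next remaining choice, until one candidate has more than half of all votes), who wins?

D

Round 1: A 4, B 3, C 0, D 5. C eliminated.
Round 2: A 4, B 3, D 5. B eliminated.
Round 3: A 4, D 8. D has a majority (≥7).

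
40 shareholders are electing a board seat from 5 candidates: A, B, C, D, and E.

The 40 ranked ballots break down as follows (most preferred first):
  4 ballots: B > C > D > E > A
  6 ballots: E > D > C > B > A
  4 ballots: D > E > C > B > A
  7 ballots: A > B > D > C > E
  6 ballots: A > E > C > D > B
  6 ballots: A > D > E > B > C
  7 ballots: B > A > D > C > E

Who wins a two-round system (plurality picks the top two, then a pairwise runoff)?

Round 1 first-place votes: A 19, B 11, C 0, D 4, E 6. A and B advance.
Runoff: A is ranked above B on 19 ballots, B above A on 21.

B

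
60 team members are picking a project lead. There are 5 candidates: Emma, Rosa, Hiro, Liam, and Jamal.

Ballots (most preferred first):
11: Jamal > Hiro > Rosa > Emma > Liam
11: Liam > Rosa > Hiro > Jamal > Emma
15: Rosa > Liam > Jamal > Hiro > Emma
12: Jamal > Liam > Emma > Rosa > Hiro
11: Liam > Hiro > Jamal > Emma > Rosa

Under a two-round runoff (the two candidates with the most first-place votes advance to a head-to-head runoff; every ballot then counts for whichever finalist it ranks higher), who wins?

Round 1 first-place votes: Emma 0, Rosa 15, Hiro 0, Liam 22, Jamal 23. Jamal and Liam advance.
Runoff: Jamal is ranked above Liam on 23 ballots, Liam above Jamal on 37.

Liam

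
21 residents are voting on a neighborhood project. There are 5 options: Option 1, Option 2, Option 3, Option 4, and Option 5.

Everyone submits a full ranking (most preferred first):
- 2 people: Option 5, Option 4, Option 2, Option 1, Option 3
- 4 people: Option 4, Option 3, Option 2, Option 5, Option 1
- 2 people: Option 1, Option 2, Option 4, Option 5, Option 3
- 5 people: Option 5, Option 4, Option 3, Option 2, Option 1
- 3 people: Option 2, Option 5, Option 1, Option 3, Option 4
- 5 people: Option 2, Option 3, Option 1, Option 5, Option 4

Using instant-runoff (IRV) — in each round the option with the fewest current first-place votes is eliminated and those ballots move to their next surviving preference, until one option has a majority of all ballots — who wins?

Round 1: Option 1 2, Option 2 8, Option 3 0, Option 4 4, Option 5 7. Option 3 eliminated.
Round 2: Option 1 2, Option 2 8, Option 4 4, Option 5 7. Option 1 eliminated.
Round 3: Option 2 10, Option 4 4, Option 5 7. Option 4 eliminated.
Round 4: Option 2 14, Option 5 7. Option 2 has a majority (≥11).

Option 2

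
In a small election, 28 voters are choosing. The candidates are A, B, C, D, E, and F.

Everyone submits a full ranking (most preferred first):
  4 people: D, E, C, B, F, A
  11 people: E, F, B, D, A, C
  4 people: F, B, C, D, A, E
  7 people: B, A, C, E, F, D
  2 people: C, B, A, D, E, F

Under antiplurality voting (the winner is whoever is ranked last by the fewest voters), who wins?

B

Last-place votes: A 4, B 0, C 11, D 7, E 4, F 2.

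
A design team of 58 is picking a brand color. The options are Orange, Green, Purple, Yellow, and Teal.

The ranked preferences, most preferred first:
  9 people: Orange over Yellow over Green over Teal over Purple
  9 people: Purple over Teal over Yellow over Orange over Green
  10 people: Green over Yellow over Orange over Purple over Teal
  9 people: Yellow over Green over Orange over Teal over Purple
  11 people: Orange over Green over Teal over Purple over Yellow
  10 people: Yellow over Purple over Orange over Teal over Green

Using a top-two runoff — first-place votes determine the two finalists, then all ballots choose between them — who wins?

Round 1 first-place votes: Orange 20, Green 10, Purple 9, Yellow 19, Teal 0. Orange and Yellow advance.
Runoff: Orange is ranked above Yellow on 20 ballots, Yellow above Orange on 38.

Yellow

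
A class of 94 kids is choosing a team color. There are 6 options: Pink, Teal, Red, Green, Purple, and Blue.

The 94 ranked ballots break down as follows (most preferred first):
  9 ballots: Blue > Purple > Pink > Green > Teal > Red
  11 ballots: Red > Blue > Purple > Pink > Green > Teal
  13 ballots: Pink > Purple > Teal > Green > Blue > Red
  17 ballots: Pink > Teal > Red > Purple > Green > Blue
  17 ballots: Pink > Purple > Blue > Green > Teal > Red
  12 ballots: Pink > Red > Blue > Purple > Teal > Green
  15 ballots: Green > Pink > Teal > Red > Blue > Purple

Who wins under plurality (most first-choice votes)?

Pink

First-place votes: Pink 59, Teal 0, Red 11, Green 15, Purple 0, Blue 9.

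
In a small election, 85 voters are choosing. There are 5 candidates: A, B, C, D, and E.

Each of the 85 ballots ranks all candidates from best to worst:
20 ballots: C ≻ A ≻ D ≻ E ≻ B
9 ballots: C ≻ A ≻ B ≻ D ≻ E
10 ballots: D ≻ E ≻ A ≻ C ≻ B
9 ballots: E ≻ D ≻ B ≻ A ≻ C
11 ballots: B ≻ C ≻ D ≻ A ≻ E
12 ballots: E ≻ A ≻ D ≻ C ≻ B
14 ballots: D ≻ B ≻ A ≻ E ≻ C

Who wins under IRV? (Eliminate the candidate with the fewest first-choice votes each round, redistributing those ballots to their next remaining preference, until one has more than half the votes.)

Round 1: A 0, B 11, C 29, D 24, E 21. A eliminated.
Round 2: B 11, C 29, D 24, E 21. B eliminated.
Round 3: C 40, D 24, E 21. E eliminated.
Round 4: C 40, D 45. D has a majority (≥43).

D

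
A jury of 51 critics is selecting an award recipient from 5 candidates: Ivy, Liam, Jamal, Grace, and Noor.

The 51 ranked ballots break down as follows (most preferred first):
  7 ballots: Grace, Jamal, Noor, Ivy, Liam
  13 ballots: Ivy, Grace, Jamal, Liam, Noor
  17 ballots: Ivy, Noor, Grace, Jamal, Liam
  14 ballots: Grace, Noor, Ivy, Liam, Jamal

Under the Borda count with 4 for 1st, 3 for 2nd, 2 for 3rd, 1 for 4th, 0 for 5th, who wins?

Grace

Ivy: 7×1 + 13×4 + 17×4 + 14×2 = 155
Liam: 7×0 + 13×1 + 17×0 + 14×1 = 27
Jamal: 7×3 + 13×2 + 17×1 + 14×0 = 64
Grace: 7×4 + 13×3 + 17×2 + 14×4 = 157
Noor: 7×2 + 13×0 + 17×3 + 14×3 = 107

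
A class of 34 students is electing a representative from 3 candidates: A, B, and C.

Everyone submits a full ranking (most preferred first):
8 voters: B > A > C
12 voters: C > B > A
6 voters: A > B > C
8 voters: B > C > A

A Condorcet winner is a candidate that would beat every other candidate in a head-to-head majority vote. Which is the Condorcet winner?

B vs A: 28–6
B vs C: 22–12
B beats every other candidate.

B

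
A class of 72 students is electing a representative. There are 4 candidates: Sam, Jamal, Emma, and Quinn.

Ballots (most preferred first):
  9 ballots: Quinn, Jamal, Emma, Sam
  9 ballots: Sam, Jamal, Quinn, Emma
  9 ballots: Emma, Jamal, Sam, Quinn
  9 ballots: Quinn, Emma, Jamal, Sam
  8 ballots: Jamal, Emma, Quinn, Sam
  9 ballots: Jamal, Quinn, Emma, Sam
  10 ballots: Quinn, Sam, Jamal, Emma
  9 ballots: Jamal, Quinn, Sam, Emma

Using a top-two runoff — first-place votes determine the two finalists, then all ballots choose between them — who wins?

Jamal

Round 1 first-place votes: Sam 9, Jamal 26, Emma 9, Quinn 28. Quinn and Jamal advance.
Runoff: Quinn is ranked above Jamal on 28 ballots, Jamal above Quinn on 44.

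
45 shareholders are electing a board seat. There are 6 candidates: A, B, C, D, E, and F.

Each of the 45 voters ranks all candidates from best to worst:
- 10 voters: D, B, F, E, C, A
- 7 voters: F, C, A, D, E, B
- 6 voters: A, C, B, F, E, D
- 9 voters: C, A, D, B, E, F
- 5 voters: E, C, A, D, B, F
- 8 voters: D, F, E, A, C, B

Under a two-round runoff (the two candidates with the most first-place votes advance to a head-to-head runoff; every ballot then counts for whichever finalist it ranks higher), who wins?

Round 1 first-place votes: A 6, B 0, C 9, D 18, E 5, F 7. D and C advance.
Runoff: D is ranked above C on 18 ballots, C above D on 27.

C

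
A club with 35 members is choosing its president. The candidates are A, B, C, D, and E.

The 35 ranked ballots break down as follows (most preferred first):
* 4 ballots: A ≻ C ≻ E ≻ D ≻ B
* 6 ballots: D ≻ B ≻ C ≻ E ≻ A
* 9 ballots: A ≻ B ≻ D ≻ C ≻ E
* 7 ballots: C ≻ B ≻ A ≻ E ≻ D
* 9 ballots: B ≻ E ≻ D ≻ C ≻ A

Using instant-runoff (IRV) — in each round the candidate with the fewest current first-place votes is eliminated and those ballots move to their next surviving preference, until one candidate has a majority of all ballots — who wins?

Round 1: A 13, B 9, C 7, D 6, E 0. E eliminated.
Round 2: A 13, B 9, C 7, D 6. D eliminated.
Round 3: A 13, B 15, C 7. C eliminated.
Round 4: A 13, B 22. B has a majority (≥18).

B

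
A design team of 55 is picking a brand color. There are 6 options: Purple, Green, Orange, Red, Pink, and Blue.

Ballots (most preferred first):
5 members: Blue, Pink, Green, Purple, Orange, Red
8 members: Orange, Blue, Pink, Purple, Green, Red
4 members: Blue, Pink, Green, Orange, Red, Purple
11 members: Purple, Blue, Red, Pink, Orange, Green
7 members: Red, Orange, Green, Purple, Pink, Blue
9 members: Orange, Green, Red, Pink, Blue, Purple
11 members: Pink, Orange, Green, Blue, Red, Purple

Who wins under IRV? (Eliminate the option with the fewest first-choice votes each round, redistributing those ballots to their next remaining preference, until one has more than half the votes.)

Round 1: Purple 11, Green 0, Orange 17, Red 7, Pink 11, Blue 9. Green eliminated.
Round 2: Purple 11, Orange 17, Red 7, Pink 11, Blue 9. Red eliminated.
Round 3: Purple 11, Orange 24, Pink 11, Blue 9. Blue eliminated.
Round 4: Purple 11, Orange 24, Pink 20. Purple eliminated.
Round 5: Orange 24, Pink 31. Pink has a majority (≥28).

Pink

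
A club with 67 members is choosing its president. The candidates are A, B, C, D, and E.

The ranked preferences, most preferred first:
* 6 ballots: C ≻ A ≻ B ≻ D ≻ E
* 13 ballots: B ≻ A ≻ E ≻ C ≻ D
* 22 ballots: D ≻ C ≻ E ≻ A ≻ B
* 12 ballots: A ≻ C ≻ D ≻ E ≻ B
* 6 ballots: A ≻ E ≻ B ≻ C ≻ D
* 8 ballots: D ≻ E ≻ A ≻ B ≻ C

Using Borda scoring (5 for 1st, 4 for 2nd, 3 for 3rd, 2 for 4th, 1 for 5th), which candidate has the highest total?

A: 6×4 + 13×4 + 22×2 + 12×5 + 6×5 + 8×3 = 234
B: 6×3 + 13×5 + 22×1 + 12×1 + 6×3 + 8×2 = 151
C: 6×5 + 13×2 + 22×4 + 12×4 + 6×2 + 8×1 = 212
D: 6×2 + 13×1 + 22×5 + 12×3 + 6×1 + 8×5 = 217
E: 6×1 + 13×3 + 22×3 + 12×2 + 6×4 + 8×4 = 191

A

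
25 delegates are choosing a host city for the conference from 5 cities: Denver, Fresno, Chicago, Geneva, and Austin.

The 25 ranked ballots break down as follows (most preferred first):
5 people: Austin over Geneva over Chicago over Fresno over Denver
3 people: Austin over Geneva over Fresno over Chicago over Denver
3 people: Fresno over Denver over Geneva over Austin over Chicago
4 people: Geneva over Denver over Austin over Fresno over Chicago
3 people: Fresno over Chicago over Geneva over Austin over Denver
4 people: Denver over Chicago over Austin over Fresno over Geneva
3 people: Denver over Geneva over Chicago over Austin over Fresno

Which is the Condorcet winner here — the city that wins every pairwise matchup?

Geneva

Geneva vs Denver: 15–10
Geneva vs Fresno: 15–10
Geneva vs Chicago: 18–7
Geneva vs Austin: 13–12
Geneva beats every other city.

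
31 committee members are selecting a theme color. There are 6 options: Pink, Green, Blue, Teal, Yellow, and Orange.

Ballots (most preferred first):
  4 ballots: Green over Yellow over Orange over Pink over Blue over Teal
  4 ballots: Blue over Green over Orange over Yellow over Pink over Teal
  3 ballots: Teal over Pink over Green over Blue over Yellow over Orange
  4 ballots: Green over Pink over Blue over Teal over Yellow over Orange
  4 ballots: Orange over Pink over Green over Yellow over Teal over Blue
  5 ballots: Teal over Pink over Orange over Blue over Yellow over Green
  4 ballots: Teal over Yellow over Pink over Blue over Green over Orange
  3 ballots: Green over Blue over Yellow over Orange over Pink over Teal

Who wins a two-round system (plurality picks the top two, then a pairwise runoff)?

Green

Round 1 first-place votes: Pink 0, Green 11, Blue 4, Teal 12, Yellow 0, Orange 4. Teal and Green advance.
Runoff: Teal is ranked above Green on 12 ballots, Green above Teal on 19.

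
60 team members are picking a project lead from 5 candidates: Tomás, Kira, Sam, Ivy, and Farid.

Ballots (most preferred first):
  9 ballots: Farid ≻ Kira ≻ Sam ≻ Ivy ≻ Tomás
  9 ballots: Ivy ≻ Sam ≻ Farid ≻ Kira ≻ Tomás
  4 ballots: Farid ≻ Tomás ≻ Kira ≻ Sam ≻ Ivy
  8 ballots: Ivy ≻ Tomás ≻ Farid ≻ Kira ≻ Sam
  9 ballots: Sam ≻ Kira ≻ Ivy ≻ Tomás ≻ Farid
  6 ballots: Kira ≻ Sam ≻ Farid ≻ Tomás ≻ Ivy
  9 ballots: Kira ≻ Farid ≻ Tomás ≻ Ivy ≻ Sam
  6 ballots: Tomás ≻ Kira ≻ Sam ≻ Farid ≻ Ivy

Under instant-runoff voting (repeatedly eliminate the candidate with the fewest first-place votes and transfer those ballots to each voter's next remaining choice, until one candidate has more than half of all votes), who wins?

Round 1: Tomás 6, Kira 15, Sam 9, Ivy 17, Farid 13. Tomás eliminated.
Round 2: Kira 21, Sam 9, Ivy 17, Farid 13. Sam eliminated.
Round 3: Kira 30, Ivy 17, Farid 13. Farid eliminated.
Round 4: Kira 43, Ivy 17. Kira has a majority (≥31).

Kira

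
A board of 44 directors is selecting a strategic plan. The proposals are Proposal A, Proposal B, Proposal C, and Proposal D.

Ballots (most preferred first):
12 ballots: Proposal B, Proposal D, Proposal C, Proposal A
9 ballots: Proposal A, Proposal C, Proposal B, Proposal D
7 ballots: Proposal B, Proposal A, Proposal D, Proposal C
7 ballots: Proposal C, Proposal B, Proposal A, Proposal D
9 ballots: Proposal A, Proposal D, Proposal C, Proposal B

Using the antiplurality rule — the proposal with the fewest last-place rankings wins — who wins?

Last-place votes: Proposal A 12, Proposal B 9, Proposal C 7, Proposal D 16.

Proposal C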